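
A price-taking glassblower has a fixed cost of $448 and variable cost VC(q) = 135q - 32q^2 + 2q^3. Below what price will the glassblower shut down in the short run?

The firm shuts down when price falls below the minimum of average variable cost. AVC = VC/q = 135 - 32q + 2q^2.
dAVC/dq = -32 + 4q = 0 gives q = 8. min AVC = 135 - 32·8 + 2·8^2 = 7.
For P < $7 the firm produces nothing.

$7 per unit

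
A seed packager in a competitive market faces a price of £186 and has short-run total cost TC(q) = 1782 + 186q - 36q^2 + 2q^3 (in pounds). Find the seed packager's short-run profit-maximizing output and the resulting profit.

AVC = 186 - 36q + 2q^2 has its minimum £24 at q = 9; price £186 clears that bar, so the firm operates.
MC = 186 - 72q + 6q^2. Setting P = MC and taking the root on the rising branch gives q* = 12.
TR = 186·12 = 2232. TC = 1782 + 504 = 2286. Profit = 2232 − 2286 = -£54.
Shutting down would mean losing the fixed cost of £1782, so operating at a loss of £54 is better by £1728.

Profit = -£54 at q = 12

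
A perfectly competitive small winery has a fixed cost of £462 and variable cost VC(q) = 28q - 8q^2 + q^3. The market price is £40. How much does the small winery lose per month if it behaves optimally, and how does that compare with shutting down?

Profit = -£318 at q = 6

AVC = 28 - 8q + q^2 has its minimum £12 at q = 4; price £40 clears that bar, so the firm operates.
MC = 28 - 16q + 3q^2. Setting P = MC and taking the root on the rising branch gives q* = 6.
TR = 40·6 = 240. TC = 462 + 96 = 558. Profit = 240 − 558 = -£318.
By producing, the firm covers all variable cost plus £144 of fixed cost; shutting down would lose the full £462.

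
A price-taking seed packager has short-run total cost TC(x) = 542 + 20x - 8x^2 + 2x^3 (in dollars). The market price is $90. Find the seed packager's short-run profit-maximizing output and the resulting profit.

Profit = -$242 at x = 5

AVC = 20 - 8x + 2x^2; min AVC = $12 at x = 2. Since P = $90 ≥ min AVC, the firm produces.
MC = 20 - 16x + 6x^2. Setting P = MC and taking the root on the rising branch gives x* = 5.
TR = 90·5 = 450. TC = 542 + 150 = 692. Profit = 450 − 692 = -$242.
By producing, the firm covers all variable cost plus $300 of fixed cost; shutting down would lose the full $542.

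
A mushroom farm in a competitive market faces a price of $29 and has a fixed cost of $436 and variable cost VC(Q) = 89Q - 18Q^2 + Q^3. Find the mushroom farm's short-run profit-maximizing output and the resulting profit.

AVC = 89 - 18Q + Q^2 has its minimum $8 at Q = 9; price $29 clears that bar, so the firm operates.
With MC = 89 - 36Q + 3Q^2, P = MC on the upward-sloping part at Q* = 10.
TR = 29·10 = 290. TC = 436 + 90 = 526. Profit = 290 − 526 = -$236.
That loss of $236 beats the $436 the firm would lose by shutting down; producing recovers $200 of fixed cost.

Profit = -$236 at Q = 10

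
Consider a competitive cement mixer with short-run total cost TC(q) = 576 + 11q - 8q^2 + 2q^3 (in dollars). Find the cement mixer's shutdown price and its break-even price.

Shutdown price = $3; break-even price = $131

Shutdown price = min AVC. AVC = 11 - 8q + 2q^2, with vertex at q = 2 and minimum $3.
ATC = 576/q + 11 - 8q + 2q^2. Setting dATC/dq = −576/q^2 − 8 + 4q = 0 gives q = 6 (since 4·6^3 − 8·6^2 = 576).
min ATC = 576/6 + 11 − 8·6 + 2·6^2 = $131. That is the break-even price.
For $3 ≤ P < $131 the firm produces at a loss; below $3 it shuts down.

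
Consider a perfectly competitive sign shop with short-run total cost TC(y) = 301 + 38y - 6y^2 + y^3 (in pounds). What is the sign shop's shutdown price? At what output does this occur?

£29 per unit, at y = 3

The firm shuts down when price falls below the minimum of average variable cost. AVC = VC/y = 38 - 6y + y^2.
At the minimum of AVC, MC = AVC. MC = 38 - 12y + 3y^2; setting MC = AVC gives 2y^2 - 6y = 0, so y = 3. min AVC = 29.
So the shutdown price is £29.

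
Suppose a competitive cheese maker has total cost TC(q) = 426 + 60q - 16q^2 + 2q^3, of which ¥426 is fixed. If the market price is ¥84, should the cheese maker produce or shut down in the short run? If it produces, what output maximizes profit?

Variable cost is VC = 60q - 16q^2 + 2q^3, so AVC = VC/q = 60 - 16q + 2q^2 and MC = dTC/dq = 60 - 32q + 6q^2.
The AVC parabola has its vertex at q = 16/4 = 4, where AVC = 60 - 16·4 + 2·4^2 = ¥28.
Because ¥84 ≥ ¥28, revenue can cover variable cost; the firm operates.
Solving P = MC: -24 - 32q + 6q^2 = 0 ⇒ q = -2/3 or 6. On the upward-sloping branch, q* = 6.
Check: AVC at q = 6 is ¥36 ≤ P, so revenue covers variable cost.
Profit = P·q − TC = 84·6 − 642 = -¥138, a loss, but smaller than the ¥426 fixed cost the firm would lose by shutting down.

Produce at q = 6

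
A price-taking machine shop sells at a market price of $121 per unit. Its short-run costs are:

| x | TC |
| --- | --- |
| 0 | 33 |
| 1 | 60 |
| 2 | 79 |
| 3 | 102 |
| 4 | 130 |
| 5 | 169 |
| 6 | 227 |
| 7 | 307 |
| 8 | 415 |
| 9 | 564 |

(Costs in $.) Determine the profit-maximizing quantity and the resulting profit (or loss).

Compute π = P·x − TC at each output: x=0: -33; x=1: 61; x=2: 163; x=3: 261; x=4: 354; x=5: 436; x=6: 499; x=7: 540; x=8: 553; x=9: 525.
Profit is maximized at x = 8. AVC there is 382/8 = $47.75 ≤ P, so producing beats shutting down (which would give -$33).

x = 8; profit = $553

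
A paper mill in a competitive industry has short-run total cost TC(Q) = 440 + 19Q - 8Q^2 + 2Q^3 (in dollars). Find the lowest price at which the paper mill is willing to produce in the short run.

Short-run supply begins at min AVC. From VC = 19Q - 8Q^2 + 2Q^3, AVC = 19 - 8Q + 2Q^2.
At the minimum of AVC, MC = AVC. MC = 19 - 16Q + 6Q^2; setting MC = AVC gives 4Q^2 - 8Q = 0, so Q = 2. min AVC = 11.
The firm shuts down for any P below $11.

$11 per unit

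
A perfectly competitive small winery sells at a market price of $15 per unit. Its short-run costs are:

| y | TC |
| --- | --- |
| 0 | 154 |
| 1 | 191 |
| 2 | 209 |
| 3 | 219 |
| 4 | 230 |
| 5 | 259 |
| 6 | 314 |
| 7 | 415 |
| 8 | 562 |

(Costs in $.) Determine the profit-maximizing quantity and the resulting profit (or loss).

Profit at each row (π = 15y − TC): y=0: -154; y=1: -176; y=2: -179; y=3: -174; y=4: -170; y=5: -184; y=6: -224; y=7: -310; y=8: -442.
Profit is highest at y = 0. Equivalently, the lowest AVC in the table is 76/4 ≈ $19 at y = 4, and P = $15 falls below it — price never covers variable cost, so the firm shuts down and loses only its fixed cost.

y = 0 (shut down); profit = -$154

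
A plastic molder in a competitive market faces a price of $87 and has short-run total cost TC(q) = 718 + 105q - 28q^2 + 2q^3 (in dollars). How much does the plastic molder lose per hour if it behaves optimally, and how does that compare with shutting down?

AVC = 105 - 28q + 2q^2; min AVC = $7 at q = 7. Since P = $87 ≥ min AVC, the firm produces.
With MC = 105 - 56q + 6q^2, P = MC on the upward-sloping part at q* = 9.
TR = 87·9 = 783. TC = 718 + 135 = 853. Profit = 783 − 853 = -$70.
By producing, the firm covers all variable cost plus $648 of fixed cost; shutting down would lose the full $718.

Profit = -$70 at q = 9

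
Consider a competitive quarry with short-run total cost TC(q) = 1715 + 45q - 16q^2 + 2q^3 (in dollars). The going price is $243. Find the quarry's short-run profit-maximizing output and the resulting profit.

AVC = 45 - 16q + 2q^2; min AVC = $13 at q = 4. Since P = $243 ≥ min AVC, the firm produces.
MC = 45 - 32q + 6q^2. Setting P = MC and taking the root on the rising branch gives q* = 9.
TR = 243·9 = 2187. TC = 1715 + 567 = 2282. Profit = 2187 − 2282 = -$95.
Shutting down would mean losing the fixed cost of $1715, so operating at a loss of $95 is better by $1620.

Profit = -$95 at q = 9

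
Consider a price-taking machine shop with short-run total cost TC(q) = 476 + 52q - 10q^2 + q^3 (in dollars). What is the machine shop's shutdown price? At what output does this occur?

$27 per unit, at q = 5

The firm shuts down when price falls below the minimum of average variable cost. AVC = VC/q = 52 - 10q + q^2.
At the minimum of AVC, MC = AVC. MC = 52 - 20q + 3q^2; setting MC = AVC gives 2q^2 - 10q = 0, so q = 5. min AVC = 27.
For P < $27 the firm produces nothing.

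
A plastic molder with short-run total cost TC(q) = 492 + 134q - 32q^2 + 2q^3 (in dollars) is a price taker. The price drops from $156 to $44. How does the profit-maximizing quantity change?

AVC = 134 - 32q + 2q^2, minimized at q = 8 where min AVC = $6. MC = 134 - 64q + 6q^2.
With P = $156 above the shutdown price, P = MC gives q = 11.
At P = $44 ≥ min AVC, set P = MC: q = 9. The firm stays open but cuts output.

Output falls from 11 to 9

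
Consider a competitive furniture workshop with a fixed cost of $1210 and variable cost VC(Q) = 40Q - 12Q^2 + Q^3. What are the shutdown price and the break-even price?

AVC = 40 - 12Q + Q^2; minimized at Q = 6, giving min AVC = $4. That is the shutdown price.
ATC = 1210/Q + 40 - 12Q + Q^2. Setting dATC/dQ = −1210/Q^2 − 12 + 2Q = 0 gives Q = 11 (since 2·11^3 − 12·11^2 = 1210).
min ATC = 1210/11 + 40 − 12·11 + 11^2 = $139. That is the break-even price.
Between these two prices the firm operates at a loss; above $139 it earns a profit.

Shutdown price = $4; break-even price = $139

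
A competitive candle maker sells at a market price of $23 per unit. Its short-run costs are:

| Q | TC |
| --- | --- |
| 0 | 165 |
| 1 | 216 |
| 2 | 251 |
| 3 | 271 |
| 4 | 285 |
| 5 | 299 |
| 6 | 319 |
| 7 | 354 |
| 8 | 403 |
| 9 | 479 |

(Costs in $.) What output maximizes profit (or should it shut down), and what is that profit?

Profit at each row (π = 23Q − TC): Q=0: -165; Q=1: -193; Q=2: -205; Q=3: -202; Q=4: -193; Q=5: -184; Q=6: -181; Q=7: -193; Q=8: -219; Q=9: -272.
Profit is highest at Q = 0. Equivalently, the lowest AVC in the table is 154/6 ≈ $25.67 at Q = 6, and P = $23 falls below it — price never covers variable cost, so the firm shuts down and loses only its fixed cost.

Q = 0 (shut down); profit = -$165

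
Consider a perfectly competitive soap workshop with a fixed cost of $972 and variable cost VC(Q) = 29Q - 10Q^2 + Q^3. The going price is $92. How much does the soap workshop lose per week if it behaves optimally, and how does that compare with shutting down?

AVC = 29 - 10Q + Q^2; min AVC = $4 at Q = 5. Since P = $92 ≥ min AVC, the firm produces.
With MC = 29 - 20Q + 3Q^2, P = MC on the upward-sloping part at Q* = 9.
TR = 92·9 = 828. TC = 972 + 180 = 1152. Profit = 828 − 1152 = -$324.
Shutting down would mean losing the fixed cost of $972, so operating at a loss of $324 is better by $648.

Profit = -$324 at Q = 9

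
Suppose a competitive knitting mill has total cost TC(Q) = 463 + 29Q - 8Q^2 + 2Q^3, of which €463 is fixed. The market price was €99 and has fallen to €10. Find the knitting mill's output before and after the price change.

AVC = 29 - 8Q + 2Q^2, minimized at Q = 2 where min AVC = €21. MC = 29 - 16Q + 6Q^2.
At P = €99 ≥ min AVC, set P = MC on the rising branch: Q = 5.
At P = €10 < min AVC = €21, price no longer covers variable cost at any output, so the firm shuts down: Q = 0.

Output falls from 5 to 0 (the firm shuts down)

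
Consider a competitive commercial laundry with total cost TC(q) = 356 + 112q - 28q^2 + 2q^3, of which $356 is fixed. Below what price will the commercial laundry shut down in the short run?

The firm shuts down when price falls below the minimum of average variable cost. AVC = VC/q = 112 - 28q + 2q^2.
At the minimum of AVC, MC = AVC. MC = 112 - 56q + 6q^2; setting MC = AVC gives 4q^2 - 28q = 0, so q = 7. min AVC = 14.
For P < $14 the firm produces nothing.

$14 per unit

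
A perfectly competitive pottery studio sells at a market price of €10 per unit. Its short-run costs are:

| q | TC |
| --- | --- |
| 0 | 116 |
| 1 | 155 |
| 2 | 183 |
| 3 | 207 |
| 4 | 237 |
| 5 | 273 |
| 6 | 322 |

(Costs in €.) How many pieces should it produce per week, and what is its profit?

Compute π = P·q − TC at each output: q=0: -116; q=1: -145; q=2: -163; q=3: -177; q=4: -197; q=5: -223; q=6: -262.
Profit is highest at q = 0. Equivalently, the lowest AVC in the table is 121/4 ≈ €30.25 at q = 4, and P = €10 falls below it — price never covers variable cost, so the firm shuts down and loses only its fixed cost.

q = 0 (shut down); profit = -€116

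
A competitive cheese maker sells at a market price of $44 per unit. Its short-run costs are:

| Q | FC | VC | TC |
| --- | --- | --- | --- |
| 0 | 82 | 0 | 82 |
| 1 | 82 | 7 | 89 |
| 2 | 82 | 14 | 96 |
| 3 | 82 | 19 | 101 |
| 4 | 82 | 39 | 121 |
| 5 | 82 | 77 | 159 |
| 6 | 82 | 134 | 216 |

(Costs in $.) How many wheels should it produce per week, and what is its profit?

Q = 5; profit = $61

Compute π = P·Q − TC at each output: Q=0: -82; Q=1: -45; Q=2: -8; Q=3: 31; Q=4: 55; Q=5: 61; Q=6: 48.
Profit is maximized at Q = 5. AVC there is 77/5 = $15.40 ≤ P, so producing beats shutting down (which would give -$82).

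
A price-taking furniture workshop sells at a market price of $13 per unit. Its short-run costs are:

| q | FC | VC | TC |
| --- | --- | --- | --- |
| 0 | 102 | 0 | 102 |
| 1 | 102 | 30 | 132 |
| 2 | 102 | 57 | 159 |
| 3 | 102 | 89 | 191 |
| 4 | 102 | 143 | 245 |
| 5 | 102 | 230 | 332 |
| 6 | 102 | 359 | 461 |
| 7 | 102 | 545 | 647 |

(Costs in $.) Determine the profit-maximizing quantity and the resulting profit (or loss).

Compute π = P·q − TC at each output: q=0: -102; q=1: -119; q=2: -133; q=3: -152; q=4: -193; q=5: -267; q=6: -383; q=7: -556.
Profit is highest at q = 0. Equivalently, the lowest AVC in the table is 57/2 ≈ $28.50 at q = 2, and P = $13 falls below it — price never covers variable cost, so the firm shuts down and loses only its fixed cost.

q = 0 (shut down); profit = -$102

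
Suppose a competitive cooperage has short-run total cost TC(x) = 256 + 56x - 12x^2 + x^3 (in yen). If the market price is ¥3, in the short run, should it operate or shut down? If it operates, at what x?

Strip out fixed cost: VC = 56x - 12x^2 + x^3. Then AVC = 56 - 12x + x^2 and MC = 56 - 24x + 3x^2.
AVC is minimized where dAVC/dx = -12 + 2x = 0, at x = 6; min AVC = 56 - 12·6 + 6^2 = ¥20.
With P < min AVC (¥3 < ¥20), every unit sold adds to the loss.
Best response: produce nothing and absorb the ¥256 fixed cost.

Shut down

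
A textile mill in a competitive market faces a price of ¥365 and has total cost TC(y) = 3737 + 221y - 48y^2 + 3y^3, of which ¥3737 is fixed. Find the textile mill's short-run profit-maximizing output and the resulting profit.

Profit = -¥281 at y = 12

AVC = 221 - 48y + 3y^2 has its minimum ¥29 at y = 8; price ¥365 clears that bar, so the firm operates.
MC = 221 - 96y + 9y^2. Setting P = MC and taking the root on the rising branch gives y* = 12.
TR = 365·12 = 4380. TC = 3737 + 924 = 4661. Profit = 4380 − 4661 = -¥281.
By producing, the firm covers all variable cost plus ¥3456 of fixed cost; shutting down would lose the full ¥3737.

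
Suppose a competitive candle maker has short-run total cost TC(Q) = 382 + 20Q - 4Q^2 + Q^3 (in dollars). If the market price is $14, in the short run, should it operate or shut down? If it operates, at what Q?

Shut down

Variable cost is VC = 20Q - 4Q^2 + Q^3, so AVC = VC/Q = 20 - 4Q + Q^2 and MC = dTC/dQ = 20 - 8Q + 3Q^2.
AVC is minimized where dAVC/dQ = -4 + 2Q = 0, at Q = 2; min AVC = 20 - 4·2 + 2^2 = $16.
Since P = $14 < min AVC = $16, price fails to cover variable cost at any output.
Best response: produce nothing and absorb the $382 fixed cost.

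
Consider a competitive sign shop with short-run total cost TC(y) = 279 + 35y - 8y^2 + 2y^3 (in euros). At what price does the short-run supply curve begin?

The shutdown price is the minimum of AVC. VC = 35y - 8y^2 + 2y^3, so AVC = 35 - 8y + 2y^2.
At the minimum of AVC, MC = AVC. MC = 35 - 16y + 6y^2; setting MC = AVC gives 4y^2 - 8y = 0, so y = 2. min AVC = 27.
So the shutdown price is €27.

€27 per unit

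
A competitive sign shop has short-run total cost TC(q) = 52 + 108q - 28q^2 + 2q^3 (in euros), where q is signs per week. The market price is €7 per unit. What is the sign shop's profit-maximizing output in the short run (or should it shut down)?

Strip out fixed cost: VC = 108q - 28q^2 + 2q^3. Then AVC = 108 - 28q + 2q^2 and MC = 108 - 56q + 6q^2.
AVC is minimized where dAVC/dq = -28 + 4q = 0, at q = 7; min AVC = 108 - 28·7 + 2·7^2 = €10.
With P < min AVC (€7 < €10), every unit sold adds to the loss.
The firm minimizes its loss by shutting down and losing only its fixed cost of €52.

Shut down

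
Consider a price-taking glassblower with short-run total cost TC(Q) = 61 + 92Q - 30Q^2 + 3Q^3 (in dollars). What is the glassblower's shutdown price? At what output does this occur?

$17 per unit, at Q = 5

Short-run supply begins at min AVC. From VC = 92Q - 30Q^2 + 3Q^3, AVC = 92 - 30Q + 3Q^2.
dAVC/dQ = -30 + 6Q = 0 gives Q = 5. min AVC = 92 - 30·5 + 3·5^2 = 17.
The firm shuts down for any P below $17.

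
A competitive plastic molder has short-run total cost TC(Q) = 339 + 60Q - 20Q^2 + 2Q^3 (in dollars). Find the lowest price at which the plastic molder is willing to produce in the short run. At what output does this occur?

Short-run supply begins at min AVC. From VC = 60Q - 20Q^2 + 2Q^3, AVC = 60 - 20Q + 2Q^2.
dAVC/dQ = -20 + 4Q = 0 gives Q = 5. min AVC = 60 - 20·5 + 2·5^2 = 10.
The firm shuts down for any P below $10.

$10 per unit, at Q = 5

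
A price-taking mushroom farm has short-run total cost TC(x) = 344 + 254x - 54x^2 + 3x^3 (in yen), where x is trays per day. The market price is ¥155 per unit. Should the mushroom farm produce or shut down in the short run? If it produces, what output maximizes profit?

Produce at x = 11

From TC, MC = TC'(x) = 254 - 108x + 9x^2 and AVC = VC/x = 254 - 54x + 3x^2.
The AVC parabola has its vertex at x = 54/6 = 9, where AVC = 254 - 54·9 + 3·9^2 = ¥11.
Because ¥155 ≥ ¥11, revenue can cover variable cost; the firm operates.
Solving P = MC: 99 - 108x + 9x^2 = 0 ⇒ x = 1 or 11. On the upward-sloping branch, x* = 11.
Check: AVC at x = 11 is ¥23 ≤ P, so revenue covers variable cost.
Profit = P·x − TC = 155·11 − 597 = ¥1108.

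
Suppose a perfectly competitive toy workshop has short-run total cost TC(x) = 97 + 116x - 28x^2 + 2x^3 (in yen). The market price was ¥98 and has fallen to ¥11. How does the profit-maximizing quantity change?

MC = 116 - 56x + 6x^2; the shutdown threshold is min AVC = ¥18 (at x = 7).
At P = ¥98 ≥ min AVC, set P = MC on the rising branch: x = 9.
At P = ¥11 < min AVC = ¥18, price no longer covers variable cost at any output, so the firm shuts down: x = 0.

Output falls from 9 to 0 (the firm shuts down)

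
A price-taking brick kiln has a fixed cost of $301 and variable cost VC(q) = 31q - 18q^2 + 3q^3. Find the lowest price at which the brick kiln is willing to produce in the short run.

$4 per unit

Short-run supply begins at min AVC. From VC = 31q - 18q^2 + 3q^3, AVC = 31 - 18q + 3q^2.
dAVC/dq = -18 + 6q = 0 gives q = 3. min AVC = 31 - 18·3 + 3·3^2 = 4.
For P < $4 the firm produces nothing.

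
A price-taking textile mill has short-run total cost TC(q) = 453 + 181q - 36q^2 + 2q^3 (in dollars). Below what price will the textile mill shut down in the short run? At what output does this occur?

$19 per unit, at q = 9

Short-run supply begins at min AVC. From VC = 181q - 36q^2 + 2q^3, AVC = 181 - 36q + 2q^2.
dAVC/dq = -36 + 4q = 0 gives q = 9. min AVC = 181 - 36·9 + 2·9^2 = 19.
For P < $19 the firm produces nothing.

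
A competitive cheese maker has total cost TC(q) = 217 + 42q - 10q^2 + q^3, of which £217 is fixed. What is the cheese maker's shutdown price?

£17 per unit

The firm shuts down when price falls below the minimum of average variable cost. AVC = VC/q = 42 - 10q + q^2.
dAVC/dq = -10 + 2q = 0 gives q = 5. min AVC = 42 - 10·5 + 5^2 = 17.
The firm shuts down for any P below £17.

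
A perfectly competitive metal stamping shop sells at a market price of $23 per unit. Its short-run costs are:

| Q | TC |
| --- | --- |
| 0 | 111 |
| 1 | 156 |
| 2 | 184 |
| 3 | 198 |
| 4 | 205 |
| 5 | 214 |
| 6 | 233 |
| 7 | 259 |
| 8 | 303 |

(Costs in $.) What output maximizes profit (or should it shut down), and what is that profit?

Compute π = P·Q − TC at each output: Q=0: -111; Q=1: -133; Q=2: -138; Q=3: -129; Q=4: -113; Q=5: -99; Q=6: -95; Q=7: -98; Q=8: -119.
Profit is maximized at Q = 6. AVC there is 122/6 = $20.33 ≤ P, so producing beats shutting down (which would give -$111).

Q = 6; profit = -$95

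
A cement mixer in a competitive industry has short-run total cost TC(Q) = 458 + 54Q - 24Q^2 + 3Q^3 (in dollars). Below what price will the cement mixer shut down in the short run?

The shutdown price is the minimum of AVC. VC = 54Q - 24Q^2 + 3Q^3, so AVC = 54 - 24Q + 3Q^2.
At the minimum of AVC, MC = AVC. MC = 54 - 48Q + 9Q^2; setting MC = AVC gives 6Q^2 - 24Q = 0, so Q = 4. min AVC = 6.
The firm shuts down for any P below $6.

$6 per unit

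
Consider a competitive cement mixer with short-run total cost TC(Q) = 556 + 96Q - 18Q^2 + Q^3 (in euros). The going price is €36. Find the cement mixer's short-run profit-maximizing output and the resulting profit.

AVC = 96 - 18Q + Q^2 has its minimum €15 at Q = 9; price €36 clears that bar, so the firm operates.
With MC = 96 - 36Q + 3Q^2, P = MC on the upward-sloping part at Q* = 10.
TR = 36·10 = 360. TC = 556 + 160 = 716. Profit = 360 − 716 = -€356.
Shutting down would mean losing the fixed cost of €556, so operating at a loss of €356 is better by €200.

Profit = -€356 at Q = 10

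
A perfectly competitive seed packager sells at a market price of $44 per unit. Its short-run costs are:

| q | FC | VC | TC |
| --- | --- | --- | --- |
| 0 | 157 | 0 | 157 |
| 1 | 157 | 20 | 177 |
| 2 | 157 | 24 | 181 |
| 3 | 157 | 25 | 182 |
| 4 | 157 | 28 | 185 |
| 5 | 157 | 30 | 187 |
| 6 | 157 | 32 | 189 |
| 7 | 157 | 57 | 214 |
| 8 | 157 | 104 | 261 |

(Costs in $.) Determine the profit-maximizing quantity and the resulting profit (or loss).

Tabulate TR − TC: q=0: -157; q=1: -133; q=2: -93; q=3: -50; q=4: -9; q=5: 33; q=6: 75; q=7: 94; q=8: 91.
Profit is maximized at q = 7. AVC there is 57/7 = $8.14 ≤ P, so producing beats shutting down (which would give -$157).

q = 7; profit = $94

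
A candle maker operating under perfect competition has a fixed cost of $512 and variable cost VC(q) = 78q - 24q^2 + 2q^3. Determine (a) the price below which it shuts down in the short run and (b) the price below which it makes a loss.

Shutdown price = $6; break-even price = $78

AVC = 78 - 24q + 2q^2; minimized at q = 6, giving min AVC = $6. That is the shutdown price.
ATC = 512/q + 78 - 24q + 2q^2. Setting dATC/dq = −512/q^2 − 24 + 4q = 0 gives q = 8 (since 4·8^3 − 24·8^2 = 512).
min ATC = 512/8 + 78 − 24·8 + 2·8^2 = $78. That is the break-even price.
Between these two prices the firm operates at a loss; above $78 it earns a profit.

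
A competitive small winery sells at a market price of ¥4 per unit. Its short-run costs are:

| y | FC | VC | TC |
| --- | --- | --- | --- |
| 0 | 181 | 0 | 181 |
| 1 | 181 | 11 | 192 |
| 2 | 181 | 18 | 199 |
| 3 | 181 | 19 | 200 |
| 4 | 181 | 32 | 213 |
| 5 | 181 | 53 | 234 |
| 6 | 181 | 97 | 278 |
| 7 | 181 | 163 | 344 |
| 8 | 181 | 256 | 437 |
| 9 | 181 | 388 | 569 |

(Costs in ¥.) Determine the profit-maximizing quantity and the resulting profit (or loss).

y = 0 (shut down); profit = -¥181

Profit at each row (π = 4y − TC): y=0: -181; y=1: -188; y=2: -191; y=3: -188; y=4: -197; y=5: -214; y=6: -254; y=7: -316; y=8: -405; y=9: -533.
Profit is highest at y = 0. Equivalently, the lowest AVC in the table is 19/3 ≈ ¥6.33 at y = 3, and P = ¥4 falls below it — price never covers variable cost, so the firm shuts down and loses only its fixed cost.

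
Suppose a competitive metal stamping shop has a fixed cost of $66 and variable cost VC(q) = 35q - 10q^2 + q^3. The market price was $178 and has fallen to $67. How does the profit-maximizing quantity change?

AVC = 35 - 10q + q^2, minimized at q = 5 where min AVC = $10. MC = 35 - 20q + 3q^2.
With P = $178 above the shutdown price, P = MC gives q = 11.
At P = $67 ≥ min AVC, set P = MC: q = 8. The firm stays open but cuts output.

Output falls from 11 to 8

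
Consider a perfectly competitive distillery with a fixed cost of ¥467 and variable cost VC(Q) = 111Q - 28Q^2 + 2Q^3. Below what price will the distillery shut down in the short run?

¥13 per unit

The firm shuts down when price falls below the minimum of average variable cost. AVC = VC/Q = 111 - 28Q + 2Q^2.
dAVC/dQ = -28 + 4Q = 0 gives Q = 7. min AVC = 111 - 28·7 + 2·7^2 = 13.
So the shutdown price is ¥13.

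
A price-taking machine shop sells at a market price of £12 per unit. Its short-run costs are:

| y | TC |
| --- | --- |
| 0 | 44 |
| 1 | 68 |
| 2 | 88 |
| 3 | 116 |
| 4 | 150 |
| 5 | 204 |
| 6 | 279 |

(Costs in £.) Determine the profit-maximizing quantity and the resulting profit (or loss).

Profit at each row (π = 12y − TC): y=0: -44; y=1: -56; y=2: -64; y=3: -80; y=4: -102; y=5: -144; y=6: -207.
Profit is highest at y = 0. Equivalently, the lowest AVC in the table is 44/2 ≈ £22 at y = 2, and P = £12 falls below it — price never covers variable cost, so the firm shuts down and loses only its fixed cost.

y = 0 (shut down); profit = -£44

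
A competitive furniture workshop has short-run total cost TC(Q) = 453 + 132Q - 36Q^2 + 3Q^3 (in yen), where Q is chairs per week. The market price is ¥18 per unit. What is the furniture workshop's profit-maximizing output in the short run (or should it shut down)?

Shut down

Variable cost is VC = 132Q - 36Q^2 + 3Q^3, so AVC = VC/Q = 132 - 36Q + 3Q^2 and MC = dTC/dQ = 132 - 72Q + 9Q^2.
AVC is minimized where dAVC/dQ = -36 + 6Q = 0, at Q = 6; min AVC = 132 - 36·6 + 3·6^2 = ¥24.
Since P = ¥18 < min AVC = ¥24, price fails to cover variable cost at any output.
Shutting down limits the loss to fixed cost, ¥453.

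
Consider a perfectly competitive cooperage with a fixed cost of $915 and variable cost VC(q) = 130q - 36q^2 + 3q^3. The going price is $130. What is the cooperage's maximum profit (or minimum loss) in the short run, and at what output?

AVC = 130 - 36q + 3q^2; min AVC = $22 at q = 6. Since P = $130 ≥ min AVC, the firm produces.
With MC = 130 - 72q + 9q^2, P = MC on the upward-sloping part at q* = 8.
TR = 130·8 = 1040. TC = 915 + 272 = 1187. Profit = 1040 − 1187 = -$147.
By producing, the firm covers all variable cost plus $768 of fixed cost; shutting down would lose the full $915.

Profit = -$147 at q = 8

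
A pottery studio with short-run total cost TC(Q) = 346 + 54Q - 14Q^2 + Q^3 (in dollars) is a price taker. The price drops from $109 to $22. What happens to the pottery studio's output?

Output falls from 11 to 8

AVC = 54 - 14Q + Q^2, minimized at Q = 7 where min AVC = $5. MC = 54 - 28Q + 3Q^2.
At P = $109 ≥ min AVC, set P = MC on the rising branch: Q = 11.
At P = $22 ≥ min AVC, set P = MC: Q = 8. The firm stays open but cuts output.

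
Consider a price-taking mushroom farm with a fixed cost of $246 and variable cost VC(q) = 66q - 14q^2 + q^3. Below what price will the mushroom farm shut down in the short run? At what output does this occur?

The firm shuts down when price falls below the minimum of average variable cost. AVC = VC/q = 66 - 14q + q^2.
dAVC/dq = -14 + 2q = 0 gives q = 7. min AVC = 66 - 14·7 + 7^2 = 17.
The firm shuts down for any P below $17.

$17 per unit, at q = 7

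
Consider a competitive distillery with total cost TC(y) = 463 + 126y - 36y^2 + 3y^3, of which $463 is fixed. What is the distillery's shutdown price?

Short-run supply begins at min AVC. From VC = 126y - 36y^2 + 3y^3, AVC = 126 - 36y + 3y^2.
At the minimum of AVC, MC = AVC. MC = 126 - 72y + 9y^2; setting MC = AVC gives 6y^2 - 36y = 0, so y = 6. min AVC = 18.
The firm shuts down for any P below $18.

$18 per unit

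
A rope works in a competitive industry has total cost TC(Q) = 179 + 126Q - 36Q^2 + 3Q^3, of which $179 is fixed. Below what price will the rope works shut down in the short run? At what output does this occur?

$18 per unit, at Q = 6

The firm shuts down when price falls below the minimum of average variable cost. AVC = VC/Q = 126 - 36Q + 3Q^2.
dAVC/dQ = -36 + 6Q = 0 gives Q = 6. min AVC = 126 - 36·6 + 3·6^2 = 18.
For P < $18 the firm produces nothing.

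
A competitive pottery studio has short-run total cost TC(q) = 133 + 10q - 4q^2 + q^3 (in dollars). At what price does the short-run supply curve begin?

The firm shuts down when price falls below the minimum of average variable cost. AVC = VC/q = 10 - 4q + q^2.
At the minimum of AVC, MC = AVC. MC = 10 - 8q + 3q^2; setting MC = AVC gives 2q^2 - 4q = 0, so q = 2. min AVC = 6.
So the shutdown price is $6.

$6 per unit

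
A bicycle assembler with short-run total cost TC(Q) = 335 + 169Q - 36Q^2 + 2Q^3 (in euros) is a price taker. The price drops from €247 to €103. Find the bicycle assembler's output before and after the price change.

Output falls from 13 to 11

AVC = 169 - 36Q + 2Q^2, minimized at Q = 9 where min AVC = €7. MC = 169 - 72Q + 6Q^2.
With P = €247 above the shutdown price, P = MC gives Q = 13.
At P = €103 ≥ min AVC, set P = MC: Q = 11. The firm stays open but cuts output.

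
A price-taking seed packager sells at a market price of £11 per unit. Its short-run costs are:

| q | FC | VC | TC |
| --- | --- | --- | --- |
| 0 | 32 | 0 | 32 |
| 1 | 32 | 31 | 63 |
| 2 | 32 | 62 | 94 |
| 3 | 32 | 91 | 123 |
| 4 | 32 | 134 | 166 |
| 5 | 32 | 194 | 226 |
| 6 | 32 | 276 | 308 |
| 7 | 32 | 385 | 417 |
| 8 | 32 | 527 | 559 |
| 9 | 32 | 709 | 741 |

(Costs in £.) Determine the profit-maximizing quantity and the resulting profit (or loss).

Compute π = P·q − TC at each output: q=0: -32; q=1: -52; q=2: -72; q=3: -90; q=4: -122; q=5: -171; q=6: -242; q=7: -340; q=8: -471; q=9: -642.
Profit is highest at q = 0. Equivalently, the lowest AVC in the table is 91/3 ≈ £30.33 at q = 3, and P = £11 falls below it — price never covers variable cost, so the firm shuts down and loses only its fixed cost.

q = 0 (shut down); profit = -£32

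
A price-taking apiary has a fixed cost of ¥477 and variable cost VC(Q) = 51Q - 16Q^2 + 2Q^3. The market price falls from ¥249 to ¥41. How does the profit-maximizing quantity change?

MC = 51 - 32Q + 6Q^2; the shutdown threshold is min AVC = ¥19 (at Q = 4).
At P = ¥249 ≥ min AVC, set P = MC on the rising branch: Q = 9.
At P = ¥41 ≥ min AVC, set P = MC: Q = 5. The firm stays open but cuts output.

Output falls from 9 to 5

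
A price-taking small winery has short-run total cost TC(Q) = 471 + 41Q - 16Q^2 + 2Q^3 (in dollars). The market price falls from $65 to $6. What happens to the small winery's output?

Output falls from 6 to 0 (the firm shuts down)

MC = 41 - 32Q + 6Q^2; the shutdown threshold is min AVC = $9 (at Q = 4).
With P = $65 above the shutdown price, P = MC gives Q = 6.
At P = $6 < min AVC = $9, price no longer covers variable cost at any output, so the firm shuts down: Q = 0.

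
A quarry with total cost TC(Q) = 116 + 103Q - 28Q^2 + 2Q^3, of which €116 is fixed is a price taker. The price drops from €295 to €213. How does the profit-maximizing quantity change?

Output falls from 12 to 11

AVC = 103 - 28Q + 2Q^2, minimized at Q = 7 where min AVC = €5. MC = 103 - 56Q + 6Q^2.
With P = €295 above the shutdown price, P = MC gives Q = 12.
At P = €213 ≥ min AVC, set P = MC: Q = 11. The firm stays open but cuts output.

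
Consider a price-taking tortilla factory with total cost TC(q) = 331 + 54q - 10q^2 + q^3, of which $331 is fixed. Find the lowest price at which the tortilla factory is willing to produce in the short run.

$29 per unit

The firm shuts down when price falls below the minimum of average variable cost. AVC = VC/q = 54 - 10q + q^2.
dAVC/dq = -10 + 2q = 0 gives q = 5. min AVC = 54 - 10·5 + 5^2 = 29.
So the shutdown price is $29.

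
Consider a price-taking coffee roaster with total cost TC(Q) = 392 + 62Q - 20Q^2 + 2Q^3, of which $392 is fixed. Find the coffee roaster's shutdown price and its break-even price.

Shutdown price = $12; break-even price = $76

AVC = 62 - 20Q + 2Q^2; minimized at Q = 5, giving min AVC = $12. That is the shutdown price.
ATC = 392/Q + 62 - 20Q + 2Q^2. Setting dATC/dQ = −392/Q^2 − 20 + 4Q = 0 gives Q = 7 (since 4·7^3 − 20·7^2 = 392).
min ATC = 392/7 + 62 − 20·7 + 2·7^2 = $76. That is the break-even price.
Between these two prices the firm operates at a loss; above $76 it earns a profit.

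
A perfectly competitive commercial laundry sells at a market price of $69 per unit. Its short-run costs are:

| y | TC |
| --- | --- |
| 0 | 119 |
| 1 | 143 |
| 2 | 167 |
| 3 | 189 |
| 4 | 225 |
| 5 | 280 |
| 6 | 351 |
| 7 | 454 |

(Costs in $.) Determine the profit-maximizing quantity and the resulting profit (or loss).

y = 5; profit = $65

Tabulate TR − TC: y=0: -119; y=1: -74; y=2: -29; y=3: 18; y=4: 51; y=5: 65; y=6: 63; y=7: 29.
Profit is maximized at y = 5. AVC there is 161/5 = $32.20 ≤ P, so producing beats shutting down (which would give -$119).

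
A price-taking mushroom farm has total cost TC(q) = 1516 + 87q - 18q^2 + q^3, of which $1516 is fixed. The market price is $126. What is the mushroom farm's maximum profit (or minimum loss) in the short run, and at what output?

Profit = -$164 at q = 13

AVC = 87 - 18q + q^2 has its minimum $6 at q = 9; price $126 clears that bar, so the firm operates.
MC = 87 - 36q + 3q^2. Setting P = MC and taking the root on the rising branch gives q* = 13.
TR = 126·13 = 1638. TC = 1516 + 286 = 1802. Profit = 1638 − 1802 = -$164.
That loss of $164 beats the $1516 the firm would lose by shutting down; producing recovers $1352 of fixed cost.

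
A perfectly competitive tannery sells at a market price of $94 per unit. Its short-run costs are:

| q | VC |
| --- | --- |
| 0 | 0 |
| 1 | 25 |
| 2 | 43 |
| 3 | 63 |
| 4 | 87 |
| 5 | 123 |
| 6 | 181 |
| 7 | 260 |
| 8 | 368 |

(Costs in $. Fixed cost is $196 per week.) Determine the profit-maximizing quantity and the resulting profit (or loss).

q = 7; profit = $202

Profit at each row (π = 94q − TC): q=0: -196; q=1: -127; q=2: -51; q=3: 23; q=4: 93; q=5: 151; q=6: 187; q=7: 202; q=8: 188.
Profit is maximized at q = 7. AVC there is 260/7 = $37.14 ≤ P, so producing beats shutting down (which would give -$196).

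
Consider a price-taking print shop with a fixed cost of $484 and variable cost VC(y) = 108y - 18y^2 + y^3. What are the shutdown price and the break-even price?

AVC = 108 - 18y + y^2; minimized at y = 9, giving min AVC = $27. That is the shutdown price.
ATC = 484/y + 108 - 18y + y^2. Setting dATC/dy = −484/y^2 − 18 + 2y = 0 gives y = 11 (since 2·11^3 − 18·11^2 = 484).
min ATC = 484/11 + 108 − 18·11 + 11^2 = $75. That is the break-even price.
For $27 ≤ P < $75 the firm produces at a loss; below $27 it shuts down.

Shutdown price = $27; break-even price = $75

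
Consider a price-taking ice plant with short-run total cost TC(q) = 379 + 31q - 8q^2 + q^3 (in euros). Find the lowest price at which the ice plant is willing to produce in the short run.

€15 per unit

The shutdown price is the minimum of AVC. VC = 31q - 8q^2 + q^3, so AVC = 31 - 8q + q^2.
At the minimum of AVC, MC = AVC. MC = 31 - 16q + 3q^2; setting MC = AVC gives 2q^2 - 8q = 0, so q = 4. min AVC = 15.
So the shutdown price is €15.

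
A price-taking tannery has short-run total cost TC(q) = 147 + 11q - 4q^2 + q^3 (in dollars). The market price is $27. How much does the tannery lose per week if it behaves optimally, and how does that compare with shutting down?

Profit = -$83 at q = 4

AVC = 11 - 4q + q^2 has its minimum $7 at q = 2; price $27 clears that bar, so the firm operates.
With MC = 11 - 8q + 3q^2, P = MC on the upward-sloping part at q* = 4.
TR = 27·4 = 108. TC = 147 + 44 = 191. Profit = 108 − 191 = -$83.
By producing, the firm covers all variable cost plus $64 of fixed cost; shutting down would lose the full $147.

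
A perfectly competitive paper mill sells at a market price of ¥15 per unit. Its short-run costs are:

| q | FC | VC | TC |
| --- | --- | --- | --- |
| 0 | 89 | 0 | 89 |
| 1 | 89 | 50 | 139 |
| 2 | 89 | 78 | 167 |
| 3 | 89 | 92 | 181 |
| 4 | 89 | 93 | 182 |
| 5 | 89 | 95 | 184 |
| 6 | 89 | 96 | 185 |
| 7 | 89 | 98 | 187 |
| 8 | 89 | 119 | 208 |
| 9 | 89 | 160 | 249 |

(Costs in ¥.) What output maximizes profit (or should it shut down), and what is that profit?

Compute π = P·q − TC at each output: q=0: -89; q=1: -124; q=2: -137; q=3: -136; q=4: -122; q=5: -109; q=6: -95; q=7: -82; q=8: -88; q=9: -114.
Profit is maximized at q = 7. AVC there is 98/7 = ¥14 ≤ P, so producing beats shutting down (which would give -¥89).

q = 7; profit = -¥82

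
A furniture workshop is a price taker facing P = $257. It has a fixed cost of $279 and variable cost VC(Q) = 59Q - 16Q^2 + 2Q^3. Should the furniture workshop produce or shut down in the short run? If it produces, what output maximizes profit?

Strip out fixed cost: VC = 59Q - 16Q^2 + 2Q^3. Then AVC = 59 - 16Q + 2Q^2 and MC = 59 - 32Q + 6Q^2.
AVC hits its minimum where MC = AVC, at Q = 4, giving min AVC = 59 - 16·4 + 2·4^2 = $27.
P = $257 exceeds min AVC = $27, so the firm stays open.
Set P = MC: 257 = 59 - 32Q + 6Q^2 → -198 - 32Q + 6Q^2 = 0. The roots are Q = -11/3 and Q = 9; the profit-maximizing output is on the rising part of MC, so Q* = 9.
Check: AVC at Q = 9 is $77 ≤ P, so revenue covers variable cost.
Profit = P·Q − TC = 257·9 − 972 = $1341.

Produce at Q = 9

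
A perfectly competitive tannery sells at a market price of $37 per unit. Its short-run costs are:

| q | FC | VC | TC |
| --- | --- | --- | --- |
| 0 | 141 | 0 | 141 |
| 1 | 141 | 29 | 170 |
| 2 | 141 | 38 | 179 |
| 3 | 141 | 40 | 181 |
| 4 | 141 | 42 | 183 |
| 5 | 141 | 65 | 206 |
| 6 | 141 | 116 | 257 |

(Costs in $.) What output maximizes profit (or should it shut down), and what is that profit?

q = 5; profit = -$21

Compute π = P·q − TC at each output: q=0: -141; q=1: -133; q=2: -105; q=3: -70; q=4: -35; q=5: -21; q=6: -35.
Profit is maximized at q = 5. AVC there is 65/5 = $13 ≤ P, so producing beats shutting down (which would give -$141).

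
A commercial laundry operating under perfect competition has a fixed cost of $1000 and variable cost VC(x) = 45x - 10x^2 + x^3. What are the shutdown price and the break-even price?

AVC = 45 - 10x + x^2; minimized at x = 5, giving min AVC = $20. That is the shutdown price.
ATC = 1000/x + 45 - 10x + x^2. Setting dATC/dx = −1000/x^2 − 10 + 2x = 0 gives x = 10 (since 2·10^3 − 10·10^2 = 1000).
min ATC = 1000/10 + 45 − 10·10 + 10^2 = $145. That is the break-even price.
For $20 ≤ P < $145 the firm produces at a loss; below $20 it shuts down.

Shutdown price = $20; break-even price = $145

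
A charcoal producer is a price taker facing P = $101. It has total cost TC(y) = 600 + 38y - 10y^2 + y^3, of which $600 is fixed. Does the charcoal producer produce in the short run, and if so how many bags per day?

Produce at y = 9

Strip out fixed cost: VC = 38y - 10y^2 + y^3. Then AVC = 38 - 10y + y^2 and MC = 38 - 20y + 3y^2.
AVC hits its minimum where MC = AVC, at y = 5, giving min AVC = 38 - 10·5 + 5^2 = $13.
P = $101 exceeds min AVC = $13, so the firm stays open.
Set P = MC: 101 = 38 - 20y + 3y^2 → -63 - 20y + 3y^2 = 0. The roots are y = -7/3 and y = 9; the profit-maximizing output is on the rising part of MC, so y* = 9.
Check: AVC at y = 9 is $29 ≤ P, so revenue covers variable cost.
Profit = P·y − TC = 101·9 − 861 = $48.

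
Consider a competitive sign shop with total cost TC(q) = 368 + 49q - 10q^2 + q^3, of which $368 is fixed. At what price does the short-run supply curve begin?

$24 per unit

Short-run supply begins at min AVC. From VC = 49q - 10q^2 + q^3, AVC = 49 - 10q + q^2.
At the minimum of AVC, MC = AVC. MC = 49 - 20q + 3q^2; setting MC = AVC gives 2q^2 - 10q = 0, so q = 5. min AVC = 24.
So the shutdown price is $24.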